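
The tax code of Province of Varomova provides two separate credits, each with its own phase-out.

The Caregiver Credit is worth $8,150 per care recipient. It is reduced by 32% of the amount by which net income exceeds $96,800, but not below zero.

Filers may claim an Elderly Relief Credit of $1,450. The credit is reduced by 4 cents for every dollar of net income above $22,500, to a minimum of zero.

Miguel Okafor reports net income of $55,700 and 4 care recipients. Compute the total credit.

$32,722

Caregiver Credit: base = 4 × $8,150 = $32,600. $55,700 is at or below the $96,800 threshold, so the full $32,600 applies.
Elderly Relief Credit: 4% of the $33,200 excess over $22,500 is $1,328; credit = $1,450 − $1,328 = $122.
Total: $32,600 + $122 = $32,722.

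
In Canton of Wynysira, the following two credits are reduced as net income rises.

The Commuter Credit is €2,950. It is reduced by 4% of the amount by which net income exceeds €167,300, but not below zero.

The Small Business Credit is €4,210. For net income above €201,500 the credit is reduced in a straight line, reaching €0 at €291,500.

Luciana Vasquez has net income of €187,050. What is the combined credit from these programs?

Commuter Credit: 4% of the €19,750 excess over €167,300 is €790; credit = €2,950 − €790 = €2,160.
Small Business Credit: €187,050 is at or below the €201,500 threshold, so the full €4,210 applies.
Total: €2,160 + €4,210 = €6,370.

€6,370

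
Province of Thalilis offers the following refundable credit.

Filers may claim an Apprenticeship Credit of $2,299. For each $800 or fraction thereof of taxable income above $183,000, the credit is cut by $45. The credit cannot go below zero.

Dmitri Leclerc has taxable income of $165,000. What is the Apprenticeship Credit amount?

$2,299

Apprenticeship Credit: $165,000 is at or below the $183,000 threshold, so the full $2,299 applies.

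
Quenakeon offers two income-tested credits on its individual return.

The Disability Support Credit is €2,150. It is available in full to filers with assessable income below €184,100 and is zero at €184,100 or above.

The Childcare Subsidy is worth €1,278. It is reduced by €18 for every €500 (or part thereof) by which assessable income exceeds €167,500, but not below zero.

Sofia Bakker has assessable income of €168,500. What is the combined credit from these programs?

€3,392

Disability Support Credit: €168,500 is below the €184,100 cutoff, so the full €2,150 applies.
Childcare Subsidy: income exceeds €167,500 by €1,000, which is 2 full-or-partial €500 increments; reduction = 2 × €18 = €36, leaving €1,242.
Total: €2,150 + €1,242 = €3,392.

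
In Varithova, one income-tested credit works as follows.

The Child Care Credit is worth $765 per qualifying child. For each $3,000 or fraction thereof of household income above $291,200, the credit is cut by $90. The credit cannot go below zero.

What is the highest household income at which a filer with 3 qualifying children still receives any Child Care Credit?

$366,200

Full credit = 3 × $765 = $2,295.
After 25 increments the reduction is 25 × $90 = $2,250, leaving $45; one more increment wipes it out. Increment 25 ends at excess 25 × $3,000 = $75,000, so the highest qualifying income is $291,200 + $75,000 = $366,200.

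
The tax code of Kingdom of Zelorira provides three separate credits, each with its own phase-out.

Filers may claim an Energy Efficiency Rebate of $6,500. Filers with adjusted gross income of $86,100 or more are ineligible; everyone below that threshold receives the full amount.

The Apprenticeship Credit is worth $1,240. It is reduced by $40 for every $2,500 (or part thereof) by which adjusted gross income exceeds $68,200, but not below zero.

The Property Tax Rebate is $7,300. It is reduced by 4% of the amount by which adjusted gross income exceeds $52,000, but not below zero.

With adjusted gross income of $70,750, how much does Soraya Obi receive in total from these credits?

Energy Efficiency Rebate: $70,750 is below the $86,100 cutoff, so the full $6,500 applies.
Apprenticeship Credit: income exceeds $68,200 by $2,550, which is 2 full-or-partial $2,500 increments; reduction = 2 × $40 = $80, leaving $1,160.
Property Tax Rebate: 4% of the $18,750 excess over $52,000 is $750; credit = $7,300 − $750 = $6,550.
Total: $6,500 + $1,160 + $6,550 = $14,210.

$14,210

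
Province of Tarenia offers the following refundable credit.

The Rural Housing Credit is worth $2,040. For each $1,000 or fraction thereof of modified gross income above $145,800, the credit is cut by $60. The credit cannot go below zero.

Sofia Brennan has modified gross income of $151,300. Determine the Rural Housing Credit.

Rural Housing Credit: income exceeds $145,800 by $5,500, which is 6 full-or-partial $1,000 increments; reduction = 6 × $60 = $360, leaving $1,680.

$1,680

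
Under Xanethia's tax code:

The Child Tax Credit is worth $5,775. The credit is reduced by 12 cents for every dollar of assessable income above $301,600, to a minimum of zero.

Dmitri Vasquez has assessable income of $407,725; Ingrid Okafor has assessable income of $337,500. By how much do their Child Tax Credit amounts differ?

$1,467

Dmitri ($407,725): Child Tax Credit: 12% of the $106,125 excess over $301,600 is $12,735 ≥ base, so the credit is $0.
Ingrid ($337,500): Child Tax Credit: 12% of the $35,900 excess over $301,600 is $4,308; credit = $5,775 − $4,308 = $1,467.
Difference: |$0 − $1,467| = $1,467.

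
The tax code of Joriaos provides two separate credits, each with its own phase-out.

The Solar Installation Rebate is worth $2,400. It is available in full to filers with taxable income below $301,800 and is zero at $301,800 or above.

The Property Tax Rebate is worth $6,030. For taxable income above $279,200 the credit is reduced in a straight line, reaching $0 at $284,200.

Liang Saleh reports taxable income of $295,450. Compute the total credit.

Solar Installation Rebate: $295,450 is below the $301,800 cutoff, so the full $2,400 applies.
Property Tax Rebate: $295,450 is at or above $284,200, so the credit is $0.
Total: $2,400 + $0 = $2,400.

$2,400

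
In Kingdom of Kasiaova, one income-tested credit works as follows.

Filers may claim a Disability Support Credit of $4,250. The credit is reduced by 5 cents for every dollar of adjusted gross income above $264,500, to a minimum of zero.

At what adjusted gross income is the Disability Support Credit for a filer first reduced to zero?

The credit falls by 5% of each dollar above $264,500, so it reaches zero when the excess is $4,250 / 5% = $85,000: income = $264,500 + $85,000 = $349,500.

$349,500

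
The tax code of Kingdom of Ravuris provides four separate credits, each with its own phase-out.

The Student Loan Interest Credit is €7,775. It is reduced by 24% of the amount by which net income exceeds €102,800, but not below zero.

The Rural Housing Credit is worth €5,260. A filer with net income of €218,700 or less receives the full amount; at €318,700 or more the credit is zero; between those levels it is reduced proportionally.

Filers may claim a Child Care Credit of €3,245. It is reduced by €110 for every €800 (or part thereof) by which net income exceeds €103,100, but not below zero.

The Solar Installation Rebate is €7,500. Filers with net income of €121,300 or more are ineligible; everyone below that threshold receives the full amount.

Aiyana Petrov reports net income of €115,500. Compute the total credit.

Student Loan Interest Credit: 24% of the €12,700 excess over €102,800 is €3,048; credit = €7,775 − €3,048 = €4,727.
Rural Housing Credit: €115,500 is at or below the €218,700 threshold, so the full €5,260 applies.
Child Care Credit: income exceeds €103,100 by €12,400, which is 16 full-or-partial €800 increments; reduction = 16 × €110 = €1,760, leaving €1,485.
Solar Installation Rebate: €115,500 is below the €121,300 cutoff, so the full €7,500 applies.
Total: €4,727 + €5,260 + €1,485 + €7,500 = €18,972.

€18,972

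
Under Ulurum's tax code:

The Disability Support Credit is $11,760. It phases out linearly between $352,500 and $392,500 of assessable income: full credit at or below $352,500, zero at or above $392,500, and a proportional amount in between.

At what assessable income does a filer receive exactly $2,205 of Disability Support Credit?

$2,205 is 2,205/11,760 of the full $11,760, so 9,555/11,760 of the $40,000 range has been used: income = $352,500 + $40,000 × 9,555/11,760 = $385,000.

$385,000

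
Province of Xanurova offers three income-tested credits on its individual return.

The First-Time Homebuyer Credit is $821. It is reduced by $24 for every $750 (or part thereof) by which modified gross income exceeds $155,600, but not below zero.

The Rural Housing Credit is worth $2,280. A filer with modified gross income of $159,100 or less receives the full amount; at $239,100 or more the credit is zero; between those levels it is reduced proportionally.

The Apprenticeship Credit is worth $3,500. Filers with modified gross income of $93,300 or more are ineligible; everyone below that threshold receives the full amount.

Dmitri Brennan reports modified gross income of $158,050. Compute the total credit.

$3,005

First-Time Homebuyer Credit: income exceeds $155,600 by $2,450, which is 4 full-or-partial $750 increments; reduction = 4 × $24 = $96, leaving $725.
Rural Housing Credit: $158,050 is at or below the $159,100 threshold, so the full $2,280 applies.
Apprenticeship Credit: $158,050 meets or exceeds the $93,300 cutoff, so the credit is $0.
Total: $725 + $2,280 + $0 = $3,005.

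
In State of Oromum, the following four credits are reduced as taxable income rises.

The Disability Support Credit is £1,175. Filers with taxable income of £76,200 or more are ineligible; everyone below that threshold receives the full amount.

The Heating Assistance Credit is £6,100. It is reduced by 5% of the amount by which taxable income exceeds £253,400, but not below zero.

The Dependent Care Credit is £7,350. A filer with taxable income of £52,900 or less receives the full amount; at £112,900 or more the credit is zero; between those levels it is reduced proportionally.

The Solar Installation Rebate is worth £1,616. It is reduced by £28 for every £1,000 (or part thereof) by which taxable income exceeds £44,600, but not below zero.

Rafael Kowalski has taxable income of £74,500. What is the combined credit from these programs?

Disability Support Credit: £74,500 is below the £76,200 cutoff, so the full £1,175 applies.
Heating Assistance Credit: £74,500 is at or below the £253,400 threshold, so the full £6,100 applies.
Dependent Care Credit: £74,500 is £21,600 into a £60,000 phase-out range, leaving 38,400/60,000 of the credit: £7,350 × 38,400/60,000 = £4,704.
Solar Installation Rebate: income exceeds £44,600 by £29,900, which is 30 full-or-partial £1,000 increments; reduction = 30 × £28 = £840, leaving £776.
Total: £1,175 + £6,100 + £4,704 + £776 = £12,755.

£12,755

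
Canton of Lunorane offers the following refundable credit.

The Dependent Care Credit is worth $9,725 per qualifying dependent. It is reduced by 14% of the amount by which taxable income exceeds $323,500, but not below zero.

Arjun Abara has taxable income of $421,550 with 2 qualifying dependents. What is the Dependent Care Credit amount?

Dependent Care Credit: base = 2 × $9,725 = $19,450. 14% of the $98,050 excess over $323,500 is $13,727; credit = $19,450 − $13,727 = $5,723.

$5,723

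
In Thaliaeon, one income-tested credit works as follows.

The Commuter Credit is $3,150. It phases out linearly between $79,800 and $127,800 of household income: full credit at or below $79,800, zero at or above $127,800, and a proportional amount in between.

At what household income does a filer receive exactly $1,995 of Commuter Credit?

$1,995 is 1,995/3,150 of the full $3,150, so 1,155/3,150 of the $48,000 range has been used: income = $79,800 + $48,000 × 1,155/3,150 = $97,400.

$97,400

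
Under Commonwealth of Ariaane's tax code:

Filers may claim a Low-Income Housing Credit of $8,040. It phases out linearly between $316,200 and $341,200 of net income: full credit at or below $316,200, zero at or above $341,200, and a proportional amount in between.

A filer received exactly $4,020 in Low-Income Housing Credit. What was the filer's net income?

$328,700

$4,020 is 4,020/8,040 of the full $8,040, so 4,020/8,040 of the $25,000 range has been used: income = $316,200 + $25,000 × 4,020/8,040 = $328,700.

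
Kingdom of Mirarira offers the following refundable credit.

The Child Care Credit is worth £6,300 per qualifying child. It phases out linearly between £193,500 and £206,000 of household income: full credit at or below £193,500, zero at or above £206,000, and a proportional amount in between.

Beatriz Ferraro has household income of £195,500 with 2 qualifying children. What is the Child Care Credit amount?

Child Care Credit: base = 2 × £6,300 = £12,600. £195,500 is £2,000 into a £12,500 phase-out range, leaving 10,500/12,500 of the credit: £12,600 × 10,500/12,500 = £10,584.

£10,584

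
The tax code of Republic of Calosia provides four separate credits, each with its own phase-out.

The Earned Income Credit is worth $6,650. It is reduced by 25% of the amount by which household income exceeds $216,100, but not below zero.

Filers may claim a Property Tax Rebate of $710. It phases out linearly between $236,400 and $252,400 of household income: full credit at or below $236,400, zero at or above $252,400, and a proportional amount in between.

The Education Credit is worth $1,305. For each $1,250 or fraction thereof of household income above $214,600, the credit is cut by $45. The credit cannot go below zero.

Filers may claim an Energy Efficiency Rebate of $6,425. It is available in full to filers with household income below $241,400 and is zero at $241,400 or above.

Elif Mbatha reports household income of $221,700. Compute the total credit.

$13,420

Earned Income Credit: 25% of the $5,600 excess over $216,100 is $1,400; credit = $6,650 − $1,400 = $5,250.
Property Tax Rebate: $221,700 is at or below the $236,400 threshold, so the full $710 applies.
Education Credit: income exceeds $214,600 by $7,100, which is 6 full-or-partial $1,250 increments; reduction = 6 × $45 = $270, leaving $1,035.
Energy Efficiency Rebate: $221,700 is below the $241,400 cutoff, so the full $6,425 applies.
Total: $5,250 + $710 + $1,035 + $6,425 = $13,420.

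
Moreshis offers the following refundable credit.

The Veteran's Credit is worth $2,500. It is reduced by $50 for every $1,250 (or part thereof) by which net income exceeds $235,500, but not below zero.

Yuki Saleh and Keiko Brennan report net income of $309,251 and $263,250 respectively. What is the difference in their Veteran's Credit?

Yuki ($309,251): Veteran's Credit: income exceeds $235,500 by $73,751 → 60 increments × $50 = $3,000 ≥ base, so the credit is $0.
Keiko ($263,250): Veteran's Credit: income exceeds $235,500 by $27,750, which is 23 full-or-partial $1,250 increments; reduction = 23 × $50 = $1,150, leaving $1,350.
Difference: |$0 − $1,350| = $1,350.

$1,350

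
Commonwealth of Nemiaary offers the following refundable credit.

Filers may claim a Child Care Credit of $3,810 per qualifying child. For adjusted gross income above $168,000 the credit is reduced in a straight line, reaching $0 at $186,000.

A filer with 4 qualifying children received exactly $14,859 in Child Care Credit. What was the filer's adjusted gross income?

$168,450

Full credit = 4 × $3,810 = $15,240.
$14,859 is 14,859/15,240 of the full $15,240, so 381/15,240 of the $18,000 range has been used: income = $168,000 + $18,000 × 381/15,240 = $168,450.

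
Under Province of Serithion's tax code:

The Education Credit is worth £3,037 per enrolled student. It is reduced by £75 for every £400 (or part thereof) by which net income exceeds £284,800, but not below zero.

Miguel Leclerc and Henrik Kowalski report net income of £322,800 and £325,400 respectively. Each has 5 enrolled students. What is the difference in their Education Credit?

Miguel (£322,800): Education Credit: base = 5 × £3,037 = £15,185. income exceeds £284,800 by £38,000, which is 95 full-or-partial £400 increments; reduction = 95 × £75 = £7,125, leaving £8,060.
Henrik (£325,400): Education Credit: base = 5 × £3,037 = £15,185. income exceeds £284,800 by £40,600, which is 102 full-or-partial £400 increments; reduction = 102 × £75 = £7,650, leaving £7,535.
Difference: |£8,060 − £7,535| = £525.

£525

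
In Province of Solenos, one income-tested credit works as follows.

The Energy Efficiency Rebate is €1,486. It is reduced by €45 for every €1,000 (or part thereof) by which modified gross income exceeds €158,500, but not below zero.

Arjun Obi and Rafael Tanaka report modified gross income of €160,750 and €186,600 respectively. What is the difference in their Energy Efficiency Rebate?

Arjun (€160,750): Energy Efficiency Rebate: income exceeds €158,500 by €2,250, which is 3 full-or-partial €1,000 increments; reduction = 3 × €45 = €135, leaving €1,351.
Rafael (€186,600): Energy Efficiency Rebate: income exceeds €158,500 by €28,100, which is 29 full-or-partial €1,000 increments; reduction = 29 × €45 = €1,305, leaving €181.
Difference: |€1,351 − €181| = €1,170.

€1,170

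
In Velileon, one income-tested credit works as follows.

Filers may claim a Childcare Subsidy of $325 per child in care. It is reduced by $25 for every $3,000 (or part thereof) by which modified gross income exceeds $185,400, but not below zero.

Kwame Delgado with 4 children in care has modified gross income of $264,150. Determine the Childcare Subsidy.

Childcare Subsidy: base = 4 × $325 = $1,300. income exceeds $185,400 by $78,750, which is 27 full-or-partial $3,000 increments; reduction = 27 × $25 = $675, leaving $625.

$625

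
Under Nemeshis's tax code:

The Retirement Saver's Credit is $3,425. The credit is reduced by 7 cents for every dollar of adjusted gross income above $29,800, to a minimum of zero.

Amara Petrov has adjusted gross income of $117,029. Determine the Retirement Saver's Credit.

Retirement Saver's Credit: 7% of the $87,229 excess over $29,800 is $6,106.03 ≥ base, so the credit is $0.

$0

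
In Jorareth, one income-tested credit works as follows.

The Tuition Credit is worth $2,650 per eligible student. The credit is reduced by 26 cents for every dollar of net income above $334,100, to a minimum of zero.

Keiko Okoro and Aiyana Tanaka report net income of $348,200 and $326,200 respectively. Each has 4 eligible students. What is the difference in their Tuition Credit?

$3,666

Keiko ($348,200): Tuition Credit: base = 4 × $2,650 = $10,600. 26% of the $14,100 excess over $334,100 is $3,666; credit = $10,600 − $3,666 = $6,934.
Aiyana ($326,200): Tuition Credit: base = 4 × $2,650 = $10,600. $326,200 is at or below the $334,100 threshold, so the full $10,600 applies.
Difference: |$6,934 − $10,600| = $3,666.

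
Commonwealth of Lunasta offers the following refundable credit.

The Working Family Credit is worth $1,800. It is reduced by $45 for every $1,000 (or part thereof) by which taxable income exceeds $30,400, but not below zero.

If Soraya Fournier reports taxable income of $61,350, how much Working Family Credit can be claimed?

$405

Working Family Credit: income exceeds $30,400 by $30,950, which is 31 full-or-partial $1,000 increments; reduction = 31 × $45 = $1,395, leaving $405.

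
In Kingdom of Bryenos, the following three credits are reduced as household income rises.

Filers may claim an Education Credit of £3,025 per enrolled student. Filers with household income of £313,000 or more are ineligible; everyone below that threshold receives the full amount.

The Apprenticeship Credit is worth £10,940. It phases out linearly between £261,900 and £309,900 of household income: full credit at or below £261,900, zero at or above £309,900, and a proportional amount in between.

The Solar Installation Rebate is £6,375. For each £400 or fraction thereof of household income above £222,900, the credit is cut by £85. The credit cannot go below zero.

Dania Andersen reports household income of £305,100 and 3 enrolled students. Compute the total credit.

£10,169

Education Credit: base = 3 × £3,025 = £9,075. £305,100 is below the £313,000 cutoff, so the full £9,075 applies.
Apprenticeship Credit: £305,100 is £43,200 into a £48,000 phase-out range, leaving 4,800/48,000 of the credit: £10,940 × 4,800/48,000 = £1,094.
Solar Installation Rebate: income exceeds £222,900 by £82,200 → 206 increments × £85 = £17,510 ≥ base, so the credit is £0.
Total: £9,075 + £1,094 + £0 = £10,169.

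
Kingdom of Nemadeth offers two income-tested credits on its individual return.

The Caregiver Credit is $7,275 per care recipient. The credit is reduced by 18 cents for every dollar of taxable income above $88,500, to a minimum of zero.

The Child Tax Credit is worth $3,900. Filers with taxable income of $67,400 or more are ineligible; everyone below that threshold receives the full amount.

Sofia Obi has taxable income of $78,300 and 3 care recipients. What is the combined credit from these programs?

$21,825

Caregiver Credit: base = 3 × $7,275 = $21,825. $78,300 is at or below the $88,500 threshold, so the full $21,825 applies.
Child Tax Credit: $78,300 meets or exceeds the $67,400 cutoff, so the credit is $0.
Total: $21,825 + $0 = $21,825.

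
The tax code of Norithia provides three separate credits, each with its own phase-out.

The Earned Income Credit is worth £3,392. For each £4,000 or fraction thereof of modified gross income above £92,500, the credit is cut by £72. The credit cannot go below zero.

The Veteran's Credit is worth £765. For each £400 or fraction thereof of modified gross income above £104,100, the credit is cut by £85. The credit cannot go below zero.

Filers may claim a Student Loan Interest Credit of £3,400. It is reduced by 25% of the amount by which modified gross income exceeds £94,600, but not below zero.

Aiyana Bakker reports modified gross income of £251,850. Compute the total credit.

Earned Income Credit: income exceeds £92,500 by £159,350, which is 40 full-or-partial £4,000 increments; reduction = 40 × £72 = £2,880, leaving £512.
Veteran's Credit: income exceeds £104,100 by £147,750 → 370 increments × £85 = £31,450 ≥ base, so the credit is £0.
Student Loan Interest Credit: 25% of the £157,250 excess over £94,600 is £39,312.50 ≥ base, so the credit is £0.
Total: £512 + £0 + £0 = £512.

£512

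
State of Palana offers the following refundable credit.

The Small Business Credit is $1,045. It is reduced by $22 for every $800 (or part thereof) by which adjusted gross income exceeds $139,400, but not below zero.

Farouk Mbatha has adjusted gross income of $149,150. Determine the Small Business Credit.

$759

Small Business Credit: income exceeds $139,400 by $9,750, which is 13 full-or-partial $800 increments; reduction = 13 × $22 = $286, leaving $759.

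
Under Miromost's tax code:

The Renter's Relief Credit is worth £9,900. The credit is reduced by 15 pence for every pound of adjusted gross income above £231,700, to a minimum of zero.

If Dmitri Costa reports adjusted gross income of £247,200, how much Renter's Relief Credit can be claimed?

Renter's Relief Credit: 15% of the £15,500 excess over £231,700 is £2,325; credit = £9,900 − £2,325 = £7,575.

£7,575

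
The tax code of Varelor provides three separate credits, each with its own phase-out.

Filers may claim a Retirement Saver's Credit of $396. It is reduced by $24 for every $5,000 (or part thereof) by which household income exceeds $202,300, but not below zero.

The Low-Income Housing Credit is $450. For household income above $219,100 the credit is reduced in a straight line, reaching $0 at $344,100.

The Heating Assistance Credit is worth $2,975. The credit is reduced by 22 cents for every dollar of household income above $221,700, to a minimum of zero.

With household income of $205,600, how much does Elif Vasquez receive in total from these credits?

Retirement Saver's Credit: income exceeds $202,300 by $3,300, which is 1 full-or-partial $5,000 increment; reduction = 1 × $24 = $24, leaving $372.
Low-Income Housing Credit: $205,600 is at or below the $219,100 threshold, so the full $450 applies.
Heating Assistance Credit: $205,600 is at or below the $221,700 threshold, so the full $2,975 applies.
Total: $372 + $450 + $2,975 = $3,797.

$3,797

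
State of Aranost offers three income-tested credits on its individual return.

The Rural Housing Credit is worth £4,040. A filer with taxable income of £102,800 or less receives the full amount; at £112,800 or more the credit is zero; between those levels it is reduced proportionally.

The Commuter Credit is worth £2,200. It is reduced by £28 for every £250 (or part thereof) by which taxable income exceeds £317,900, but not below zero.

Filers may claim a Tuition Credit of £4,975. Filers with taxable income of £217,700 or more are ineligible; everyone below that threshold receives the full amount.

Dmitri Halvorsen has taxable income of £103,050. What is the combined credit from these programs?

Rural Housing Credit: £103,050 is £250 into a £10,000 phase-out range, leaving 9,750/10,000 of the credit: £4,040 × 9,750/10,000 = £3,939.
Commuter Credit: £103,050 is at or below the £317,900 threshold, so the full £2,200 applies.
Tuition Credit: £103,050 is below the £217,700 cutoff, so the full £4,975 applies.
Total: £3,939 + £2,200 + £4,975 = £11,114.

£11,114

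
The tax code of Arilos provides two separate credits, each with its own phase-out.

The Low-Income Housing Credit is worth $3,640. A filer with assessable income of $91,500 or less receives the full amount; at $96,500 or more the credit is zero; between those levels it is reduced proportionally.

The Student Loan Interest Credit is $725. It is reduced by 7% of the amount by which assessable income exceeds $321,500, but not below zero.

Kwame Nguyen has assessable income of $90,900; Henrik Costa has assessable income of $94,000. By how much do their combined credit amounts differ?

$1,820

Kwame ($90,900): Low-Income Housing Credit: $90,900 is at or below the $91,500 threshold, so the full $3,640 applies. Student Loan Interest Credit: $90,900 is at or below the $321,500 threshold, so the full $725 applies. total $3,640 + $725 = $4,365
Henrik ($94,000): Low-Income Housing Credit: $94,000 is $2,500 into a $5,000 phase-out range, leaving 2,500/5,000 of the credit: $3,640 × 2,500/5,000 = $1,820. Student Loan Interest Credit: $94,000 is at or below the $321,500 threshold, so the full $725 applies. total $1,820 + $725 = $2,545
Difference: |$4,365 − $2,545| = $1,820.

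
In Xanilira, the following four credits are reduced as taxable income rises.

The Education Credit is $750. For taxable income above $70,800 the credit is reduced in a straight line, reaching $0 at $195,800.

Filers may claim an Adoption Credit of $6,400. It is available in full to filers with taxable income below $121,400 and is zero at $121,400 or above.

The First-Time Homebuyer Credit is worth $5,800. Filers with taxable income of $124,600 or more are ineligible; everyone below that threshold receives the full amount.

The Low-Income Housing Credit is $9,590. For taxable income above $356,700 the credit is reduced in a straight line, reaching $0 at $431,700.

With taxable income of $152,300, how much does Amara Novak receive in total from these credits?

$9,851

Education Credit: $152,300 is $81,500 into a $125,000 phase-out range, leaving 43,500/125,000 of the credit: $750 × 43,500/125,000 = $261.
Adoption Credit: $152,300 meets or exceeds the $121,400 cutoff, so the credit is $0.
First-Time Homebuyer Credit: $152,300 meets or exceeds the $124,600 cutoff, so the credit is $0.
Low-Income Housing Credit: $152,300 is at or below the $356,700 threshold, so the full $9,590 applies.
Total: $261 + $0 + $0 + $9,590 = $9,851.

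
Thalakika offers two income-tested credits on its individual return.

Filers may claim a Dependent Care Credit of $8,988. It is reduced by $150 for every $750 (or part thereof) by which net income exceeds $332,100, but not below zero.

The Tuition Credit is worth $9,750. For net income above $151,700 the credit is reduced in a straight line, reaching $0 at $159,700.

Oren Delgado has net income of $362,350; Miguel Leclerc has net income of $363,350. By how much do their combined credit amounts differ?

$150

Oren ($362,350): Dependent Care Credit: income exceeds $332,100 by $30,250, which is 41 full-or-partial $750 increments; reduction = 41 × $150 = $6,150, leaving $2,838. Tuition Credit: $362,350 is at or above $159,700, so the credit is $0. total $2,838 + $0 = $2,838
Miguel ($363,350): Dependent Care Credit: income exceeds $332,100 by $31,250, which is 42 full-or-partial $750 increments; reduction = 42 × $150 = $6,300, leaving $2,688. Tuition Credit: $363,350 is at or above $159,700, so the credit is $0. total $2,688 + $0 = $2,688
Difference: |$2,838 − $2,688| = $150.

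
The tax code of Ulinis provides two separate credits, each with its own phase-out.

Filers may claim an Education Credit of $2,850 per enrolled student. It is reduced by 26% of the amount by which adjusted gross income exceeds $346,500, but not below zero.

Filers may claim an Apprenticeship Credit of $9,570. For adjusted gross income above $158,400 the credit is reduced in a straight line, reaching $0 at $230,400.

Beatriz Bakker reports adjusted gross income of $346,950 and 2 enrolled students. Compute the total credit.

$5,583

Education Credit: base = 2 × $2,850 = $5,700. 26% of the $450 excess over $346,500 is $117; credit = $5,700 − $117 = $5,583.
Apprenticeship Credit: $346,950 is at or above $230,400, so the credit is $0.
Total: $5,583 + $0 = $5,583.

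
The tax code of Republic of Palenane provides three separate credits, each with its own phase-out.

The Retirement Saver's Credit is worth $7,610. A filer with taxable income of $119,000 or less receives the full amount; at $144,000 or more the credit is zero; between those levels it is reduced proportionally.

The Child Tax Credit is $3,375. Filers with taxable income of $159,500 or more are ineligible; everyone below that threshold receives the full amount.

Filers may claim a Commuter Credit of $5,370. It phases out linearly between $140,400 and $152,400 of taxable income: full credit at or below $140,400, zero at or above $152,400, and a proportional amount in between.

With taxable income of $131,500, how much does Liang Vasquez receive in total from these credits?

Retirement Saver's Credit: $131,500 is $12,500 into a $25,000 phase-out range, leaving 12,500/25,000 of the credit: $7,610 × 12,500/25,000 = $3,805.
Child Tax Credit: $131,500 is below the $159,500 cutoff, so the full $3,375 applies.
Commuter Credit: $131,500 is at or below the $140,400 threshold, so the full $5,370 applies.
Total: $3,805 + $3,375 + $5,370 = $12,550.

$12,550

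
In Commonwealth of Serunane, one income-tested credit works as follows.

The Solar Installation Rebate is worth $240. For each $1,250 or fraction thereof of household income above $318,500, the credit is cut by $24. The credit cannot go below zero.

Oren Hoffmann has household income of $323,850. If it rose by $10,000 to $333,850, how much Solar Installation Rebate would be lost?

$120

At $323,850 — income exceeds $318,500 by $5,350, which is 5 full-or-partial $1,250 increments; reduction = 5 × $24 = $120, leaving $120.
At $333,850 — income exceeds $318,500 by $15,350 → 13 increments × $24 = $312 ≥ base, so the credit is $0.
Lost: $120 − $0 = $120.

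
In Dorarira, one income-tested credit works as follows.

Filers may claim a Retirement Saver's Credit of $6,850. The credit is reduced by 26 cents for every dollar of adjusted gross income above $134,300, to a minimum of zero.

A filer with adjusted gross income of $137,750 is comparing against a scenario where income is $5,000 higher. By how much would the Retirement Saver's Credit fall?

$1,300

At $137,750 — 26% of the $3,450 excess over $134,300 is $897; credit = $6,850 − $897 = $5,953.
At $142,750 — 26% of the $8,450 excess over $134,300 is $2,197; credit = $6,850 − $2,197 = $4,653.
Lost: $5,953 − $4,653 = $1,300.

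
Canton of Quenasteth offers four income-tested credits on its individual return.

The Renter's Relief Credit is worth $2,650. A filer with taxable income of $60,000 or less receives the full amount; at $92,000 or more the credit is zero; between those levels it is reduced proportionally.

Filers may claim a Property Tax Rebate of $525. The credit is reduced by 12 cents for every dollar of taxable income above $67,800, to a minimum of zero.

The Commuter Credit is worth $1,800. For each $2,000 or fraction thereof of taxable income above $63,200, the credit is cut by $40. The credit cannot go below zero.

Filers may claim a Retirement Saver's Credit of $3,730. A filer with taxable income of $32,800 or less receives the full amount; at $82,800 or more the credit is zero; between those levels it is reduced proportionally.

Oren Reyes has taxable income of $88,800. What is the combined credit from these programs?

Renter's Relief Credit: $88,800 is $28,800 into a $32,000 phase-out range, leaving 3,200/32,000 of the credit: $2,650 × 3,200/32,000 = $265.
Property Tax Rebate: 12% of the $21,000 excess over $67,800 is $2,520 ≥ base, so the credit is $0.
Commuter Credit: income exceeds $63,200 by $25,600, which is 13 full-or-partial $2,000 increments; reduction = 13 × $40 = $520, leaving $1,280.
Retirement Saver's Credit: $88,800 is at or above $82,800, so the credit is $0.
Total: $265 + $0 + $1,280 + $0 = $1,545.

$1,545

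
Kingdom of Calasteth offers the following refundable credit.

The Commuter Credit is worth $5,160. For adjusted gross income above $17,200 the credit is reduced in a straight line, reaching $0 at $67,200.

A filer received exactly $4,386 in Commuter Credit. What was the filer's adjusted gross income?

$24,700

$4,386 is 4,386/5,160 of the full $5,160, so 774/5,160 of the $50,000 range has been used: income = $17,200 + $50,000 × 774/5,160 = $24,700.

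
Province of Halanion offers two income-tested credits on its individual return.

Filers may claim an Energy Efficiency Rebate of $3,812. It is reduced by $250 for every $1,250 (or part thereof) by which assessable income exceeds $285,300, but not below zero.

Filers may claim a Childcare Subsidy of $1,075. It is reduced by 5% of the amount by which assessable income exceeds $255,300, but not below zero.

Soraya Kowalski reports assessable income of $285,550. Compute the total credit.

Energy Efficiency Rebate: income exceeds $285,300 by $250, which is 1 full-or-partial $1,250 increment; reduction = 1 × $250 = $250, leaving $3,562.
Childcare Subsidy: 5% of the $30,250 excess over $255,300 is $1,512.50 ≥ base, so the credit is $0.
Total: $3,562 + $0 = $3,562.

$3,562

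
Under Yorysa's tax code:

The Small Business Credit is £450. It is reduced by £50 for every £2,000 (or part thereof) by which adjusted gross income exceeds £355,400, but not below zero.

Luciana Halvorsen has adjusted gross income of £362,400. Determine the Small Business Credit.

Small Business Credit: income exceeds £355,400 by £7,000, which is 4 full-or-partial £2,000 increments; reduction = 4 × £50 = £200, leaving £250.

£250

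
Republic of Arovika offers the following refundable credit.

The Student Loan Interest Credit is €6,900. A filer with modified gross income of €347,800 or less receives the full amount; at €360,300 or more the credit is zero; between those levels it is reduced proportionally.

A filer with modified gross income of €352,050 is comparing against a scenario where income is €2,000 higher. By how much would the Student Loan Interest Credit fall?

At €352,050 — €352,050 is €4,250 into a €12,500 phase-out range, leaving 8,250/12,500 of the credit: €6,900 × 8,250/12,500 = €4,554.
At €354,050 — €354,050 is €6,250 into a €12,500 phase-out range, leaving 6,250/12,500 of the credit: €6,900 × 6,250/12,500 = €3,450.
Lost: €4,554 − €3,450 = €1,104.

€1,104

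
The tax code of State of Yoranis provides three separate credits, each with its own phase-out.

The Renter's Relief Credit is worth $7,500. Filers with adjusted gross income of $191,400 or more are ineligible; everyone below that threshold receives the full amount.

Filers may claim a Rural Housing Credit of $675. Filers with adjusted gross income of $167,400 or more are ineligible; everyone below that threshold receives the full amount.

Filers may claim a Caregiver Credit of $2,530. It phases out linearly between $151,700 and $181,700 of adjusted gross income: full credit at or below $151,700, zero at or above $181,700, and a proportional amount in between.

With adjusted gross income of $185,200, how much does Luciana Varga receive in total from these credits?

$7,500

Renter's Relief Credit: $185,200 is below the $191,400 cutoff, so the full $7,500 applies.
Rural Housing Credit: $185,200 meets or exceeds the $167,400 cutoff, so the credit is $0.
Caregiver Credit: $185,200 is at or above $181,700, so the credit is $0.
Total: $7,500 + $0 + $0 = $7,500.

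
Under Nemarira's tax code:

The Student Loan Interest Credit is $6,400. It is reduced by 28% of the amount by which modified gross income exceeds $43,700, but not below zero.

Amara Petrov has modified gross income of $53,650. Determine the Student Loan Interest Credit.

Student Loan Interest Credit: 28% of the $9,950 excess over $43,700 is $2,786; credit = $6,400 − $2,786 = $3,614.

$3,614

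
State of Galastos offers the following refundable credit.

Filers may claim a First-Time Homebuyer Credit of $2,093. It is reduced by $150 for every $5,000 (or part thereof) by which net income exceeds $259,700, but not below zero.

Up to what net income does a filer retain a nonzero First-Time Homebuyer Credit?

After 13 increments the reduction is 13 × $150 = $1,950, leaving $143; one more increment wipes it out. Increment 13 ends at excess 13 × $5,000 = $65,000, so the highest qualifying income is $259,700 + $65,000 = $324,700.

$324,700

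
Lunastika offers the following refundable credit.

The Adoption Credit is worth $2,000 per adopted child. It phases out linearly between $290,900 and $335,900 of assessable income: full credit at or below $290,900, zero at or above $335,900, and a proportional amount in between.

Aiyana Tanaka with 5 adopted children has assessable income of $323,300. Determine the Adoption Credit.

$2,800

Adoption Credit: base = 5 × $2,000 = $10,000. $323,300 is $32,400 into a $45,000 phase-out range, leaving 12,600/45,000 of the credit: $10,000 × 12,600/45,000 = $2,800.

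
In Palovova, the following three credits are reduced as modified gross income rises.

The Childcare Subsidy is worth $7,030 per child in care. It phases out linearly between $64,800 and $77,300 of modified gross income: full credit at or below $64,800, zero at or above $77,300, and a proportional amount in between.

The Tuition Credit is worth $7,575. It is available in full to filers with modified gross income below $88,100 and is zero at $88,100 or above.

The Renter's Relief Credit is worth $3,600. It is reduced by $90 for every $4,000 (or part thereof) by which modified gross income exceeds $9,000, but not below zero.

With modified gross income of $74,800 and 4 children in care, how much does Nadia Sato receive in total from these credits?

Childcare Subsidy: base = 4 × $7,030 = $28,120. $74,800 is $10,000 into a $12,500 phase-out range, leaving 2,500/12,500 of the credit: $28,120 × 2,500/12,500 = $5,624.
Tuition Credit: $74,800 is below the $88,100 cutoff, so the full $7,575 applies.
Renter's Relief Credit: income exceeds $9,000 by $65,800, which is 17 full-or-partial $4,000 increments; reduction = 17 × $90 = $1,530, leaving $2,070.
Total: $5,624 + $7,575 + $2,070 = $15,269.

$15,269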